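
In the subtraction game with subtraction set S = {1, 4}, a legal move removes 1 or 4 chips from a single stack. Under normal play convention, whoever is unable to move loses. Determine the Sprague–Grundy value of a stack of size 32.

0

G(0) = 0
G(1) = mex{0} = 1
G(2) = mex{1} = 0
G(3) = mex{0} = 1
G(4) = mex{1,0} = 2
G(5) = mex{2,1} = 0
G(6) = mex{0,0} = 1
G(7) = mex{1,1} = 0
G(8) = mex{0,2} = 1
G(9) = mex{1,0} = 2
G(10) = mex{2,1} = 0
G(11) = mex{0,0} = 1
G(12) = mex{1,1} = 0
G(13) = mex{0,2} = 1
G(14) = mex{1,0} = 2
G(15) = mex{2,1} = 0
G(16) = mex{0,0} = 1
G(17) = mex{1,1} = 0
G(18) = mex{0,2} = 1
G(19) = mex{1,0} = 2
G(20) = mex{2,1} = 0
G(21) = mex{0,0} = 1
G(22) = mex{1,1} = 0
G(23) = mex{0,2} = 1
G(24) = mex{1,0} = 2
G(25) = mex{2,1} = 0
G(26) = mex{0,0} = 1
G(27) = mex{1,1} = 0
G(28) = mex{0,2} = 1
G(29) = mex{1,0} = 2
G(30) = mex{2,1} = 0
G(31) = mex{0,0} = 1
G(32) = mex{1,1} = 0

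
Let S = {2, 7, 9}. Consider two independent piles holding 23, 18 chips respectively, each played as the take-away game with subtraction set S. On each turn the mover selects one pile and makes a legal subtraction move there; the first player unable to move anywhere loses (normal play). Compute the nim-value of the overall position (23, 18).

3

All piles use S = {2, 7, 9}:
n :  0  1  2  3  4  5  6  7  8  9 10 11 12 13 14 15 16 17 18 19 20 21 22 23
G :  0  0  1  1  0  0  1  1  2  2  3  3  2  2  3  0  0  1  1  0  0  1  1  2
Pile A: G(23) = 2.
Pile B: G(18) = 1.
Combined Grundy value = 2 ⊕ 1 = 3.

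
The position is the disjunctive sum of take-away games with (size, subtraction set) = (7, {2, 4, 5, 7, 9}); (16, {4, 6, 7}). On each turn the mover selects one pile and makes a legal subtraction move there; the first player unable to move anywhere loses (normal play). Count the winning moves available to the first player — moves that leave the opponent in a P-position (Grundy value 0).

Pile A, S = {2, 4, 5, 7, 9}:
n : 0 1 2 3 4 5 6 7
G : 0 0 1 1 2 2 3 3
G_A(7) = 3.
Pile B, S = {4, 6, 7}:
n :  0  1  2  3  4  5  6  7  8  9 10 11 12 13 14 15 16
G :  0  0  0  0  1  1  1  1  2  2  2  0  0  0  0  1  1
G_B(16) = 1.
Combined Grundy value = 3 ⊕ 1 = 2.
A winning move leaves total XOR = 0, i.e. changes one component's Grundy value g to g ⊕ X where X is the current total.
Pile A: need g' = 3⊕2 = 1. Options: 7−2→G=2, 7−4→G=1, 7−5→G=1, 7−7→G=0. Hits: 2.
Pile B: need g' = 1⊕2 = 3. Options: 16−4→G=0, 16−6→G=2, 16−7→G=2. Hits: 0.

2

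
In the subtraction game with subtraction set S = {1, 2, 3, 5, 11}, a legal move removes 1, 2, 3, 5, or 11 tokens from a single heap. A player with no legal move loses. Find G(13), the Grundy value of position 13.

1

G(0) = 0
G(1) = mex{0} = 1
G(2) = mex{1,0} = 2
G(3) = mex{2,1,0} = 3
G(4) = mex{3,2,1} = 0
G(5) = mex{0,3,2,0} = 1
G(6) = mex{1,0,3,1} = 2
G(7) = mex{2,1,0,2} = 3
G(8) = mex{3,2,1,3} = 0
G(9) = mex{0,3,2,0} = 1
G(10) = mex{1,0,3,1} = 2
G(11) = mex{2,1,0,2,0} = 3
G(12) = mex{3,2,1,3,1} = 0
G(13) = mex{0,3,2,0,2} = 1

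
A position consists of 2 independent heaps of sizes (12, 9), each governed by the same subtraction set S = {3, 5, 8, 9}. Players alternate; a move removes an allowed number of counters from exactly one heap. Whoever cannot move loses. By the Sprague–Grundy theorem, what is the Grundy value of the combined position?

3

All heaps use S = {3, 5, 8, 9}:
n :  0  1  2  3  4  5  6  7  8  9 10 11 12
G :  0  0  0  1  1  1  2  2  2  3  3  3  0
Heap A: G(12) = 0.
Heap B: G(9) = 3.
Combined Grundy value = 0 ⊕ 3 = 3.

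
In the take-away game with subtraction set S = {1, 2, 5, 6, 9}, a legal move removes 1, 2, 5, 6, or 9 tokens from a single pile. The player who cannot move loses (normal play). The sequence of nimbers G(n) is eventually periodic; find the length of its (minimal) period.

7

G(0) = 0
G(1) = mex{0} = 1
G(2) = mex{1,0} = 2
G(3) = mex{2,1} = 0
G(4) = mex{0,2} = 1
G(5) = mex{1,0,0} = 2
G(6) = mex{2,1,1,0} = 3
G(7) = mex{3,2,2,1} = 0
G(8) = mex{0,3,0,2} = 1
G(9) = mex{1,0,1,0,0} = 2
G(10) = mex{2,1,2,1,1} = 0
G(11) = mex{0,2,3,2,2} = 1
G(12) = mex{1,0,0,3,0} = 2
G(13) = mex{2,1,1,0,1} = 3
G(14) = mex{3,2,2,1,2} = 0
G(15) = mex{0,3,0,2,3} = 1
G(16) = mex{1,0,1,0,0} = 2
G(17) = mex{2,1,2,1,1} = 0
G(n+7) = G(n) holds for n = 0,…,8 (a full window of length max(S) = 9), so the sequence is purely periodic with period 7.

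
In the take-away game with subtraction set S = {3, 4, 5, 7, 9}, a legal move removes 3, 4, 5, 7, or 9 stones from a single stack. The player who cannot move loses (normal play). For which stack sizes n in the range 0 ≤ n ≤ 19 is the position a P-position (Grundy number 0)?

0, 1, 2, 12, 13, 14

G(0) = 0
G(1) = mex{} = 0
G(2) = mex{} = 0
G(3) = mex{0} = 1
G(4) = mex{0,0} = 1
G(5) = mex{0,0,0} = 1
G(6) = mex{1,0,0} = 2
G(7) = mex{1,1,0,0} = 2
G(8) = mex{1,1,1,0} = 2
G(9) = mex{2,1,1,0,0} = 3
G(10) = mex{2,2,1,1,0} = 3
G(11) = mex{2,2,2,1,0} = 3
G(12) = mex{3,2,2,1,1} = 0
G(13) = mex{3,3,2,2,1} = 0
G(14) = mex{3,3,3,2,1} = 0
G(15) = mex{0,3,3,2,2} = 1
G(16) = mex{0,0,3,3,2} = 1
G(17) = mex{0,0,0,3,2} = 1
G(18) = mex{1,0,0,3,3} = 2
G(19) = mex{1,1,0,0,3} = 2
P-positions are exactly the n with G(n) = 0.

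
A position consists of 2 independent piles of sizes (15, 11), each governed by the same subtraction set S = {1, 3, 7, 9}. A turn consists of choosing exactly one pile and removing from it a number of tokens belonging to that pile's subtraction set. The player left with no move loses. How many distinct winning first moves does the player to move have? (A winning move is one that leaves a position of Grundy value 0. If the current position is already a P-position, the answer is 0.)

All piles use S = {1, 3, 7, 9}:
n :  0  1  2  3  4  5  6  7  8  9 10 11 12 13 14 15
G :  0  1  0  1  0  1  0  1  0  1  0  1  0  1  0  1
Pile A: G(15) = 1.
Pile B: G(11) = 1.
Combined Grundy value = 1 ⊕ 1 = 0.
A winning move leaves total XOR = 0, i.e. changes one component's Grundy value g to g ⊕ X where X is the current total.
Pile A: target g' = 1⊕0 = 1, but every legal move changes the Grundy value (mex property), so 0 moves.
Pile B: target g' = 1⊕0 = 1, but every legal move changes the Grundy value (mex property), so 0 moves.

0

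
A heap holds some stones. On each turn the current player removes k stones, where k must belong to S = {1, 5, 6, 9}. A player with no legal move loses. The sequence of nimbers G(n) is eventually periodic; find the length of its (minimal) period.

12

n :  0  1  2  3  4  5  6  7  8  9 10 11 12 13 14 15 16 17 18 19 20 21 22 23 24 25
G :  0  1  0  1  0  1  2  3  2  3  2  3  0  1  0  1  0  1  2  3  2  3  2  3  0  1
G(n+12) = G(n) holds for n = 0,…,8 (a full window of length max(S) = 9), so the sequence is purely periodic with period 12.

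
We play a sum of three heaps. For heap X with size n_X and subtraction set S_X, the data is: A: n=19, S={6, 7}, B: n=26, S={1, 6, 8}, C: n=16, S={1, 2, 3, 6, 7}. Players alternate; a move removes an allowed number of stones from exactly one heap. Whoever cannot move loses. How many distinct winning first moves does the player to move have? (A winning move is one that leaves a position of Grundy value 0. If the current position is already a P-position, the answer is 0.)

Heap A, S = {6, 7}:
G(0) = 0
G(1) = mex{} = 0
G(2) = mex{} = 0
G(3) = mex{} = 0
G(4) = mex{} = 0
G(5) = mex{} = 0
G(6) = mex{0} = 1
G(7) = mex{0,0} = 1
G(8) = mex{0,0} = 1
G(9) = mex{0,0} = 1
G(10) = mex{0,0} = 1
G(11) = mex{0,0} = 1
G(12) = mex{1,0} = 2
G(13) = mex{1,1} = 0
G(14) = mex{1,1} = 0
G(15) = mex{1,1} = 0
G(16) = mex{1,1} = 0
G(17) = mex{1,1} = 0
G(18) = mex{2,1} = 0
G(19) = mex{0,2} = 1
G_A(19) = 1.
Heap B, S = {1, 6, 8}:
n :  0  1  2  3  4  5  6  7  8  9 10 11 12 13 14 15 16 17 18 19 20 21 22 23 24 25 26
G :  0  1  0  1  0  1  2  0  1  0  1  0  1  2  0  1  0  1  0  1  2  0  1  0  1  0  1
G_B(26) = 1.
Heap C, S = {1, 2, 3, 6, 7}:
G(0) = 0
G(1) = mex{0} = 1
G(2) = mex{1,0} = 2
G(3) = mex{2,1,0} = 3
G(4) = mex{3,2,1} = 0
G(5) = mex{0,3,2} = 1
G(6) = mex{1,0,3,0} = 2
G(7) = mex{2,1,0,1,0} = 3
G(8) = mex{3,2,1,2,1} = 0
G(9) = mex{0,3,2,3,2} = 1
G(10) = mex{1,0,3,0,3} = 2
G(11) = mex{2,1,0,1,0} = 3
G(12) = mex{3,2,1,2,1} = 0
G(13) = mex{0,3,2,3,2} = 1
G(14) = mex{1,0,3,0,3} = 2
G(15) = mex{2,1,0,1,0} = 3
G(16) = mex{3,2,1,2,1} = 0
G_C(16) = 0.
Combined Grundy value = 1 ⊕ 1 ⊕ 0 = 0.
A winning move leaves total XOR = 0, i.e. changes one component's Grundy value g to g ⊕ X where X is the current total.
Heap A: target g' = 1⊕0 = 1, but every legal move changes the Grundy value (mex property), so 0 moves.
Heap B: target g' = 1⊕0 = 1, but every legal move changes the Grundy value (mex property), so 0 moves.
Heap C: target g' = 0⊕0 = 0, but every legal move changes the Grundy value (mex property), so 0 moves.

0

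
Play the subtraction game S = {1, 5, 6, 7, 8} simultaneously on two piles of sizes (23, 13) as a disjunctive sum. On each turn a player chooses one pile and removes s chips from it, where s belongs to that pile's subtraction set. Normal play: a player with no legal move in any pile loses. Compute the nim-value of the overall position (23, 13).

2

All piles use S = {1, 5, 6, 7, 8}:
n :  0  1  2  3  4  5  6  7  8  9 10 11 12 13 14 15 16 17 18 19 20 21 22 23
G :  0  1  0  1  0  1  2  3  2  3  2  3  4  0  1  0  1  0  1  2  3  2  3  2
Pile A: G(23) = 2.
Pile B: G(13) = 0.
Combined Grundy value = 2 ⊕ 0 = 2.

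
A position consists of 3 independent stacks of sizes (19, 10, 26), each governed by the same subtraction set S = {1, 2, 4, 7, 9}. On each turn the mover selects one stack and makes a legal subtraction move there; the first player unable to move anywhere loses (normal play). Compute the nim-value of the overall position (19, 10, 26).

7

All stacks use S = {1, 2, 4, 7, 9}:
n :  0  1  2  3  4  5  6  7  8  9 10 11 12 13 14 15 16 17 18 19 20 21 22 23 24 25 26
G :  0  1  2  0  1  2  0  1  2  3  4  0  1  2  0  1  2  0  1  2  3  4  0  1  2  0  1
Stack A: G(19) = 2.
Stack B: G(10) = 4.
Stack C: G(26) = 1.
Combined Grundy value = 2 ⊕ 4 ⊕ 1 = 7.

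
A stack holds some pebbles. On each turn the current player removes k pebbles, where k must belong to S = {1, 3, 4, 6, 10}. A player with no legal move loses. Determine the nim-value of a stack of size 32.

G(0) = 0
G(1) = mex{0} = 1
G(2) = mex{1} = 0
G(3) = mex{0,0} = 1
G(4) = mex{1,1,0} = 2
G(5) = mex{2,0,1} = 3
G(6) = mex{3,1,0,0} = 2
G(7) = mex{2,2,1,1} = 0
G(8) = mex{0,3,2,0} = 1
G(9) = mex{1,2,3,1} = 0
G(10) = mex{0,0,2,2,0} = 1
G(11) = mex{1,1,0,3,1} = 2
G(12) = mex{2,0,1,2,0} = 3
G(13) = mex{3,1,0,0,1} = 2
G(14) = mex{2,2,1,1,2} = 0
G(15) = mex{0,3,2,0,3} = 1
G(16) = mex{1,2,3,1,2} = 0
G(17) = mex{0,0,2,2,0} = 1
G(18) = mex{1,1,0,3,1} = 2
G(19) = mex{2,0,1,2,0} = 3
G(20) = mex{3,1,0,0,1} = 2
G(21) = mex{2,2,1,1,2} = 0
G(22) = mex{0,3,2,0,3} = 1
G(23) = mex{1,2,3,1,2} = 0
G(24) = mex{0,0,2,2,0} = 1
G(25) = mex{1,1,0,3,1} = 2
G(26) = mex{2,0,1,2,0} = 3
G(27) = mex{3,1,0,0,1} = 2
G(28) = mex{2,2,1,1,2} = 0
G(29) = mex{0,3,2,0,3} = 1
G(30) = mex{1,2,3,1,2} = 0
G(31) = mex{0,0,2,2,0} = 1
G(32) = mex{1,1,0,3,1} = 2

2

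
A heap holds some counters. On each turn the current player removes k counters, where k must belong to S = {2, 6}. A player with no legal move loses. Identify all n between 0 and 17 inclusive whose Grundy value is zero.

G(0) = 0
G(1) = mex{} = 0
G(2) = mex{0} = 1
G(3) = mex{0} = 1
G(4) = mex{1} = 0
G(5) = mex{1} = 0
G(6) = mex{0,0} = 1
G(7) = mex{0,0} = 1
G(8) = mex{1,1} = 0
G(9) = mex{1,1} = 0
G(10) = mex{0,0} = 1
G(11) = mex{0,0} = 1
G(12) = mex{1,1} = 0
G(13) = mex{1,1} = 0
G(14) = mex{0,0} = 1
G(15) = mex{0,0} = 1
G(16) = mex{1,1} = 0
G(17) = mex{1,1} = 0
P-positions are exactly the n with G(n) = 0.

0, 1, 4, 5, 8, 9, 12, 13, 16, 17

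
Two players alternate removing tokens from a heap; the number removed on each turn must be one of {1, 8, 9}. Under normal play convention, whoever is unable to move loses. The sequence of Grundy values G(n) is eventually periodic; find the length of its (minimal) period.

G(0) = 0
G(1) = mex{0} = 1
G(2) = mex{1} = 0
G(3) = mex{0} = 1
G(4) = mex{1} = 0
G(5) = mex{0} = 1
G(6) = mex{1} = 0
G(7) = mex{0} = 1
G(8) = mex{1,0} = 2
G(9) = mex{2,1,0} = 3
G(10) = mex{3,0,1} = 2
G(11) = mex{2,1,0} = 3
G(12) = mex{3,0,1} = 2
G(13) = mex{2,1,0} = 3
G(14) = mex{3,0,1} = 2
G(15) = mex{2,1,0} = 3
G(16) = mex{3,2,1} = 0
G(17) = mex{0,3,2} = 1
G(18) = mex{1,2,3} = 0
G(19) = mex{0,3,2} = 1
G(20) = mex{1,2,3} = 0
G(21) = mex{0,3,2} = 1
G(22) = mex{1,2,3} = 0
G(23) = mex{0,3,2} = 1
G(24) = mex{1,0,3} = 2
G(25) = mex{2,1,0} = 3
G(26) = mex{3,0,1} = 2
G(27) = mex{2,1,0} = 3
G(28) = mex{3,0,1} = 2
G(29) = mex{2,1,0} = 3
G(30) = mex{3,0,1} = 2
G(31) = mex{2,1,0} = 3
G(32) = mex{3,2,1} = 0
G(33) = mex{0,3,2} = 1
G(n+16) = G(n) holds for n = 0,…,8 (a full window of length max(S) = 9), so the sequence is purely periodic with period 16.

16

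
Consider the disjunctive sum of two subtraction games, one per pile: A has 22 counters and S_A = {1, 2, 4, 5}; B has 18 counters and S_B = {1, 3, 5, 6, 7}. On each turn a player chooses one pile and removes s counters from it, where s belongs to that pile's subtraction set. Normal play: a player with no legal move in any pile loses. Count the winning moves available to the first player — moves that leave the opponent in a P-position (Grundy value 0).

Pile A, S = {1, 2, 4, 5}:
n :  0  1  2  3  4  5  6  7  8  9 10 11 12 13 14 15 16 17 18 19 20 21 22
G :  0  1  2  0  1  2  0  1  2  0  1  2  0  1  2  0  1  2  0  1  2  0  1
G_A(22) = 1.
Pile B, S = {1, 3, 5, 6, 7}:
n :  0  1  2  3  4  5  6  7  8  9 10 11 12 13 14 15 16 17 18
G :  0  1  0  1  0  1  2  3  2  3  2  3  0  1  0  1  0  1  2
G_B(18) = 2.
Combined Grundy value = 1 ⊕ 2 = 3.
A winning move leaves total XOR = 0, i.e. changes one component's Grundy value g to g ⊕ X where X is the current total.
Pile A: need g' = 1⊕3 = 2. Options: 22−1→G=0, 22−2→G=2, 22−4→G=0, 22−5→G=2. Hits: 2.
Pile B: need g' = 2⊕3 = 1. Options: 18−1→G=1, 18−3→G=1, 18−5→G=1, 18−6→G=0, 18−7→G=3. Hits: 3.

5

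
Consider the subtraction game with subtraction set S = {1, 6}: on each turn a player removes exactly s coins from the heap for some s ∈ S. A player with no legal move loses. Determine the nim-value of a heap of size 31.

1

n :  0  1  2  3  4  5  6  7  8  9 10 11 12 13 14 15 16 17 18 19 20 21 22 23 24 25 26 27 28 29 30 31
G :  0  1  0  1  0  1  2  0  1  0  1  0  1  2  0  1  0  1  0  1  2  0  1  0  1  0  1  2  0  1  0  1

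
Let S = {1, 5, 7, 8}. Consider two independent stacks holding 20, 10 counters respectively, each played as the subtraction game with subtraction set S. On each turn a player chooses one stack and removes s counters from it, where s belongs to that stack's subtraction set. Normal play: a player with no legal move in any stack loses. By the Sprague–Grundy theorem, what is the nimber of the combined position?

All stacks use S = {1, 5, 7, 8}:
G(0) = 0
G(1) = mex{0} = 1
G(2) = mex{1} = 0
G(3) = mex{0} = 1
G(4) = mex{1} = 0
G(5) = mex{0,0} = 1
G(6) = mex{1,1} = 0
G(7) = mex{0,0,0} = 1
G(8) = mex{1,1,1,0} = 2
G(9) = mex{2,0,0,1} = 3
G(10) = mex{3,1,1,0} = 2
G(11) = mex{2,0,0,1} = 3
G(12) = mex{3,1,1,0} = 2
G(13) = mex{2,2,0,1} = 3
G(14) = mex{3,3,1,0} = 2
G(15) = mex{2,2,2,1} = 0
G(16) = mex{0,3,3,2} = 1
G(17) = mex{1,2,2,3} = 0
G(18) = mex{0,3,3,2} = 1
G(19) = mex{1,2,2,3} = 0
G(20) = mex{0,0,3,2} = 1
Stack A: G(20) = 1.
Stack B: G(10) = 2.
Combined Grundy value = 1 ⊕ 2 = 3.

3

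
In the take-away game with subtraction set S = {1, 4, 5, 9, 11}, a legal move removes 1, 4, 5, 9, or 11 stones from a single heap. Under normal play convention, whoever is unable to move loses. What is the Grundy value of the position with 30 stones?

2

G(0) = 0
G(1) = mex{0} = 1
G(2) = mex{1} = 0
G(3) = mex{0} = 1
G(4) = mex{1,0} = 2
G(5) = mex{2,1,0} = 3
G(6) = mex{3,0,1} = 2
G(7) = mex{2,1,0} = 3
G(8) = mex{3,2,1} = 0
G(9) = mex{0,3,2,0} = 1
G(10) = mex{1,2,3,1} = 0
G(11) = mex{0,3,2,0,0} = 1
G(12) = mex{1,0,3,1,1} = 2
G(13) = mex{2,1,0,2,0} = 3
G(14) = mex{3,0,1,3,1} = 2
G(15) = mex{2,1,0,2,2} = 3
G(16) = mex{3,2,1,3,3} = 0
G(17) = mex{0,3,2,0,2} = 1
G(18) = mex{1,2,3,1,3} = 0
G(19) = mex{0,3,2,0,0} = 1
G(20) = mex{1,0,3,1,1} = 2
G(21) = mex{2,1,0,2,0} = 3
G(22) = mex{3,0,1,3,1} = 2
G(23) = mex{2,1,0,2,2} = 3
G(24) = mex{3,2,1,3,3} = 0
G(25) = mex{0,3,2,0,2} = 1
G(26) = mex{1,2,3,1,3} = 0
G(27) = mex{0,3,2,0,0} = 1
G(28) = mex{1,0,3,1,1} = 2
G(29) = mex{2,1,0,2,0} = 3
G(30) = mex{3,0,1,3,1} = 2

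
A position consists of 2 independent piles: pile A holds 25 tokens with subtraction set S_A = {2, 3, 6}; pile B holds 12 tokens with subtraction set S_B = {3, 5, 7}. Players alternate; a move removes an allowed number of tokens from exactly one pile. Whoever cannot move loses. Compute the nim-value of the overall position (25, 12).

Pile A, S = {2, 3, 6}:
n :  0  1  2  3  4  5  6  7  8  9 10 11 12 13 14 15 16 17 18 19 20 21 22 23 24 25
G :  0  0  1  1  2  0  3  1  2  0  0  1  1  2  0  3  1  2  0  0  1  1  2  0  3  1
G_A(25) = 1.
Pile B, S = {3, 5, 7}:
n :  0  1  2  3  4  5  6  7  8  9 10 11 12
G :  0  0  0  1  1  1  2  2  2  3  0  0  0
G_B(12) = 0.
Combined Grundy value = 1 ⊕ 0 = 1.

1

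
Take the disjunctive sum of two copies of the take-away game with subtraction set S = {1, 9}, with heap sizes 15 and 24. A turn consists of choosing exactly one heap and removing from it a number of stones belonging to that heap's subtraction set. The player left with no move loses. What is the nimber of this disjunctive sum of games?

1

All heaps use S = {1, 9}:
G(0) = 0
G(1) = mex{0} = 1
G(2) = mex{1} = 0
G(3) = mex{0} = 1
G(4) = mex{1} = 0
G(5) = mex{0} = 1
G(6) = mex{1} = 0
G(7) = mex{0} = 1
G(8) = mex{1} = 0
G(9) = mex{0,0} = 1
G(10) = mex{1,1} = 0
G(11) = mex{0,0} = 1
G(12) = mex{1,1} = 0
G(13) = mex{0,0} = 1
G(14) = mex{1,1} = 0
G(15) = mex{0,0} = 1
G(16) = mex{1,1} = 0
G(17) = mex{0,0} = 1
G(18) = mex{1,1} = 0
G(19) = mex{0,0} = 1
G(20) = mex{1,1} = 0
G(21) = mex{0,0} = 1
G(22) = mex{1,1} = 0
G(23) = mex{0,0} = 1
G(24) = mex{1,1} = 0
Heap A: G(15) = 1.
Heap B: G(24) = 0.
Combined Grundy value = 1 ⊕ 0 = 1.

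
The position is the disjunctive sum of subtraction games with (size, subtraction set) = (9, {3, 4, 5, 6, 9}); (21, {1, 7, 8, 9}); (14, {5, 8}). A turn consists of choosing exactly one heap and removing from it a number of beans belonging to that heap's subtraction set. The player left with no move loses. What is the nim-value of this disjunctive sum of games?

2

Heap A, S = {3, 4, 5, 6, 9}:
G(0) = 0
G(1) = mex{} = 0
G(2) = mex{} = 0
G(3) = mex{0} = 1
G(4) = mex{0,0} = 1
G(5) = mex{0,0,0} = 1
G(6) = mex{1,0,0,0} = 2
G(7) = mex{1,1,0,0} = 2
G(8) = mex{1,1,1,0} = 2
G(9) = mex{2,1,1,1,0} = 3
G_A(9) = 3.
Heap B, S = {1, 7, 8, 9}:
G(0) = 0
G(1) = mex{0} = 1
G(2) = mex{1} = 0
G(3) = mex{0} = 1
G(4) = mex{1} = 0
G(5) = mex{0} = 1
G(6) = mex{1} = 0
G(7) = mex{0,0} = 1
G(8) = mex{1,1,0} = 2
G(9) = mex{2,0,1,0} = 3
G(10) = mex{3,1,0,1} = 2
G(11) = mex{2,0,1,0} = 3
G(12) = mex{3,1,0,1} = 2
G(13) = mex{2,0,1,0} = 3
G(14) = mex{3,1,0,1} = 2
G(15) = mex{2,2,1,0} = 3
G(16) = mex{3,3,2,1} = 0
G(17) = mex{0,2,3,2} = 1
G(18) = mex{1,3,2,3} = 0
G(19) = mex{0,2,3,2} = 1
G(20) = mex{1,3,2,3} = 0
G(21) = mex{0,2,3,2} = 1
G_B(21) = 1.
Heap C, S = {5, 8}:
n :  0  1  2  3  4  5  6  7  8  9 10 11 12 13 14
G :  0  0  0  0  0  1  1  1  1  1  2  2  2  0  0
G_C(14) = 0.
Combined Grundy value = 3 ⊕ 1 ⊕ 0 = 2.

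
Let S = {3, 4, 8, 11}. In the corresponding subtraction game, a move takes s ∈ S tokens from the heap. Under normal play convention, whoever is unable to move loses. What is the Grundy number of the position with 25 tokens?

3

n :  0  1  2  3  4  5  6  7  8  9 10 11 12 13 14 15 16 17 18 19 20 21 22 23 24 25
G :  0  0  0  1  1  1  2  0  2  3  1  3  4  2  0  2  0  1  3  1  2  0  2  0  1  3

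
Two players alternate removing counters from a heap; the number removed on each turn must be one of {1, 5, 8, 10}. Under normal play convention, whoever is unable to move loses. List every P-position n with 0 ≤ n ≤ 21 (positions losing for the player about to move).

0, 2, 4, 6, 13, 15, 17, 19

n :  0  1  2  3  4  5  6  7  8  9 10 11 12 13 14 15 16 17 18 19 20 21
G :  0  1  0  1  0  1  0  1  2  3  2  3  2  0  1  0  1  0  1  0  1  2
P-positions are exactly the n with G(n) = 0.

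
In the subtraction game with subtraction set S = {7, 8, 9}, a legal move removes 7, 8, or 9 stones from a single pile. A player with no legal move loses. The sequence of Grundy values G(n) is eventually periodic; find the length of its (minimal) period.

n :  0  1  2  3  4  5  6  7  8  9 10 11 12 13 14 15 16 17 18 19 20 21 22 23 24 25 26 27 28 29 30 31 32 33
G :  0  0  0  0  0  0  0  1  1  1  1  1  1  1  2  2  0  0  0  0  0  0  0  1  1  1  1  1  1  1  2  2  0  0
G(n+16) = G(n) holds for n = 0,…,8 (a full window of length max(S) = 9), so the sequence is purely periodic with period 16.

16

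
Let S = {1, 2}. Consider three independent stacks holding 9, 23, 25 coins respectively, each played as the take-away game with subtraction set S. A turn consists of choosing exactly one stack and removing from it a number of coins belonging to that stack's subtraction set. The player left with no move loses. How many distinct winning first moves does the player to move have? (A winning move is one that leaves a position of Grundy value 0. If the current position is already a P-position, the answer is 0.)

2

All stacks use S = {1, 2}:
n :  0  1  2  3  4  5  6  7  8  9 10 11 12 13 14 15 16 17 18 19 20 21 22 23 24 25
G :  0  1  2  0  1  2  0  1  2  0  1  2  0  1  2  0  1  2  0  1  2  0  1  2  0  1
Stack A: G(9) = 0.
Stack B: G(23) = 2.
Stack C: G(25) = 1.
Combined Grundy value = 0 ⊕ 2 ⊕ 1 = 3.
A winning move leaves total XOR = 0, i.e. changes one component's Grundy value g to g ⊕ X where X is the current total.
Stack A: need g' = 0⊕3 = 3. Options: 9−1→G=2, 9−2→G=1. Hits: 0.
Stack B: need g' = 2⊕3 = 1. Options: 23−1→G=1, 23−2→G=0. Hits: 1.
Stack C: need g' = 1⊕3 = 2. Options: 25−1→G=0, 25−2→G=2. Hits: 1.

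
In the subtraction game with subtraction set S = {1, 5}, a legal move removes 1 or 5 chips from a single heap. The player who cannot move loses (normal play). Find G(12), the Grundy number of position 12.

n :  0  1  2  3  4  5  6  7  8  9 10 11 12
G :  0  1  0  1  0  1  0  1  0  1  0  1  0

0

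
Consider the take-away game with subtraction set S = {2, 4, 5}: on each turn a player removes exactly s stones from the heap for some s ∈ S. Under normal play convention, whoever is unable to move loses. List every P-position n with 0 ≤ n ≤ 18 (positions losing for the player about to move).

n :  0  1  2  3  4  5  6  7  8  9 10 11 12 13 14 15 16 17 18
G :  0  0  1  1  2  2  3  0  0  1  1  2  2  3  0  0  1  1  2
P-positions are exactly the n with G(n) = 0.

0, 1, 7, 8, 14, 15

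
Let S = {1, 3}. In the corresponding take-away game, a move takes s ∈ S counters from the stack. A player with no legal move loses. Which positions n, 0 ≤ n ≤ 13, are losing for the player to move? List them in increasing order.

n :  0  1  2  3  4  5  6  7  8  9 10 11 12 13
G :  0  1  0  1  0  1  0  1  0  1  0  1  0  1
P-positions are exactly the n with G(n) = 0.

0, 2, 4, 6, 8, 10, 12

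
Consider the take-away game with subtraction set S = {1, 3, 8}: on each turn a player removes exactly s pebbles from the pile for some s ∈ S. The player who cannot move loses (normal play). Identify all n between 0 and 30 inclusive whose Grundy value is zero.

G(0) = 0
G(1) = mex{0} = 1
G(2) = mex{1} = 0
G(3) = mex{0,0} = 1
G(4) = mex{1,1} = 0
G(5) = mex{0,0} = 1
G(6) = mex{1,1} = 0
G(7) = mex{0,0} = 1
G(8) = mex{1,1,0} = 2
G(9) = mex{2,0,1} = 3
G(10) = mex{3,1,0} = 2
G(11) = mex{2,2,1} = 0
G(12) = mex{0,3,0} = 1
G(13) = mex{1,2,1} = 0
G(14) = mex{0,0,0} = 1
G(15) = mex{1,1,1} = 0
G(16) = mex{0,0,2} = 1
G(17) = mex{1,1,3} = 0
G(18) = mex{0,0,2} = 1
G(19) = mex{1,1,0} = 2
G(20) = mex{2,0,1} = 3
G(21) = mex{3,1,0} = 2
G(22) = mex{2,2,1} = 0
G(23) = mex{0,3,0} = 1
G(24) = mex{1,2,1} = 0
G(25) = mex{0,0,0} = 1
G(26) = mex{1,1,1} = 0
G(27) = mex{0,0,2} = 1
G(28) = mex{1,1,3} = 0
G(29) = mex{0,0,2} = 1
G(30) = mex{1,1,0} = 2
P-positions are exactly the n with G(n) = 0.

0, 2, 4, 6, 11, 13, 15, 17, 22, 24, 26, 28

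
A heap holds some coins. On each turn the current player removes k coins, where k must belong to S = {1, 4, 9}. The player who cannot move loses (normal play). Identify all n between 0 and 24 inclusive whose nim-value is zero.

0, 2, 5, 7, 10, 12, 15, 17, 20, 22

G(0) = 0
G(1) = mex{0} = 1
G(2) = mex{1} = 0
G(3) = mex{0} = 1
G(4) = mex{1,0} = 2
G(5) = mex{2,1} = 0
G(6) = mex{0,0} = 1
G(7) = mex{1,1} = 0
G(8) = mex{0,2} = 1
G(9) = mex{1,0,0} = 2
G(10) = mex{2,1,1} = 0
G(11) = mex{0,0,0} = 1
G(12) = mex{1,1,1} = 0
G(13) = mex{0,2,2} = 1
G(14) = mex{1,0,0} = 2
G(15) = mex{2,1,1} = 0
G(16) = mex{0,0,0} = 1
G(17) = mex{1,1,1} = 0
G(18) = mex{0,2,2} = 1
G(19) = mex{1,0,0} = 2
G(20) = mex{2,1,1} = 0
G(21) = mex{0,0,0} = 1
G(22) = mex{1,1,1} = 0
G(23) = mex{0,2,2} = 1
G(24) = mex{1,0,0} = 2
P-positions are exactly the n with G(n) = 0.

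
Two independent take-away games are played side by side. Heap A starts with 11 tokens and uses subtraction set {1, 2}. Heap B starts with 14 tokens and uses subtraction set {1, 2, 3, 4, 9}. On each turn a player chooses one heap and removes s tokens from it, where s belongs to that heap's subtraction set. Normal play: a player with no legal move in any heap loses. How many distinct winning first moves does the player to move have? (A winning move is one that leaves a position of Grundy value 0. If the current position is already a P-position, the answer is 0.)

Heap A, S = {1, 2}:
n :  0  1  2  3  4  5  6  7  8  9 10 11
G :  0  1  2  0  1  2  0  1  2  0  1  2
G_A(11) = 2.
Heap B, S = {1, 2, 3, 4, 9}:
n :  0  1  2  3  4  5  6  7  8  9 10 11 12 13 14
G :  0  1  2  3  4  0  1  2  3  4  0  1  2  3  4
G_B(14) = 4.
Combined Grundy value = 2 ⊕ 4 = 6.
A winning move leaves total XOR = 0, i.e. changes one component's Grundy value g to g ⊕ X where X is the current total.
Heap A: need g' = 2⊕6 = 4. Options: 11−1→G=1, 11−2→G=0. Hits: 0.
Heap B: need g' = 4⊕6 = 2. Options: 14−1→G=3, 14−2→G=2, 14−3→G=1, 14−4→G=0, 14−9→G=0. Hits: 1.

1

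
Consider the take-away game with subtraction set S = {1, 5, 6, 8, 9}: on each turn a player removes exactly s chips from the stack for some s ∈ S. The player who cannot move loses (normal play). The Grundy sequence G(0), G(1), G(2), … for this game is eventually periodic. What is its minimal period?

n :  0  1  2  3  4  5  6  7  8  9 10 11 12 13 14 15 16 17 18 19 20 21 22 23 24 25 26 27 28 29
G :  0  1  0  1  0  1  2  3  2  3  2  3  4  5  0  1  0  1  0  1  2  3  2  3  2  3  4  5  0  1
G(n+14) = G(n) holds for n = 0,…,8 (a full window of length max(S) = 9), so the sequence is purely periodic with period 14.

14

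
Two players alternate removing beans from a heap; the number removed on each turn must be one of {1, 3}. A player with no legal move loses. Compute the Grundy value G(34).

G(0) = 0
G(1) = mex{0} = 1
G(2) = mex{1} = 0
G(3) = mex{0,0} = 1
G(4) = mex{1,1} = 0
G(5) = mex{0,0} = 1
G(6) = mex{1,1} = 0
G(7) = mex{0,0} = 1
G(8) = mex{1,1} = 0
G(9) = mex{0,0} = 1
G(10) = mex{1,1} = 0
G(11) = mex{0,0} = 1
G(12) = mex{1,1} = 0
G(13) = mex{0,0} = 1
G(14) = mex{1,1} = 0
G(15) = mex{0,0} = 1
G(16) = mex{1,1} = 0
G(17) = mex{0,0} = 1
G(18) = mex{1,1} = 0
G(19) = mex{0,0} = 1
G(20) = mex{1,1} = 0
G(21) = mex{0,0} = 1
G(22) = mex{1,1} = 0
G(23) = mex{0,0} = 1
G(24) = mex{1,1} = 0
G(25) = mex{0,0} = 1
G(26) = mex{1,1} = 0
G(27) = mex{0,0} = 1
G(28) = mex{1,1} = 0
G(29) = mex{0,0} = 1
G(30) = mex{1,1} = 0
G(31) = mex{0,0} = 1
G(32) = mex{1,1} = 0
G(33) = mex{0,0} = 1
G(34) = mex{1,1} = 0

0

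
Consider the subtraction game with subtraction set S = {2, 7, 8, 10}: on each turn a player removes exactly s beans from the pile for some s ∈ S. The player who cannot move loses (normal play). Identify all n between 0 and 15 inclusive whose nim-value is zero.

G(0) = 0
G(1) = mex{} = 0
G(2) = mex{0} = 1
G(3) = mex{0} = 1
G(4) = mex{1} = 0
G(5) = mex{1} = 0
G(6) = mex{0} = 1
G(7) = mex{0,0} = 1
G(8) = mex{1,0,0} = 2
G(9) = mex{1,1,0} = 2
G(10) = mex{2,1,1,0} = 3
G(11) = mex{2,0,1,0} = 3
G(12) = mex{3,0,0,1} = 2
G(13) = mex{3,1,0,1} = 2
G(14) = mex{2,1,1,0} = 3
G(15) = mex{2,2,1,0} = 3
P-positions are exactly the n with G(n) = 0.

0, 1, 4, 5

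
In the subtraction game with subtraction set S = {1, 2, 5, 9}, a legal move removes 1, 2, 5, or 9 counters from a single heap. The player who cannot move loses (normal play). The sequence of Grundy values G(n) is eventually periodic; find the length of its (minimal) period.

10

n :  0  1  2  3  4  5  6  7  8  9 10 11 12 13 14 15 16 17 18 19 20 21
G :  0  1  2  0  1  2  0  1  2  3  0  1  2  0  1  2  0  1  2  3  0  1
G(n+10) = G(n) holds for n = 0,…,8 (a full window of length max(S) = 9), so the sequence is purely periodic with period 10.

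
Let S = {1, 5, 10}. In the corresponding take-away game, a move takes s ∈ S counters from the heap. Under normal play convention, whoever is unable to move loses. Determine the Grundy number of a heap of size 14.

n :  0  1  2  3  4  5  6  7  8  9 10 11 12 13 14
G :  0  1  0  1  0  1  0  1  0  1  2  3  2  3  2

2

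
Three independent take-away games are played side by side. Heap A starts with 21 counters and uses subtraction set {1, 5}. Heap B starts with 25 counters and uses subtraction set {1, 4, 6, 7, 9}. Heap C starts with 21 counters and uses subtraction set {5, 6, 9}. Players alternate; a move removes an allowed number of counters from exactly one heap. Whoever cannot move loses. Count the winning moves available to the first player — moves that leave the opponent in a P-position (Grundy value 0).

1

Heap A, S = {1, 5}:
n :  0  1  2  3  4  5  6  7  8  9 10 11 12 13 14 15 16 17 18 19 20 21
G :  0  1  0  1  0  1  0  1  0  1  0  1  0  1  0  1  0  1  0  1  0  1
G_A(21) = 1.
Heap B, S = {1, 4, 6, 7, 9}:
G(0) = 0
G(1) = mex{0} = 1
G(2) = mex{1} = 0
G(3) = mex{0} = 1
G(4) = mex{1,0} = 2
G(5) = mex{2,1} = 0
G(6) = mex{0,0,0} = 1
G(7) = mex{1,1,1,0} = 2
G(8) = mex{2,2,0,1} = 3
G(9) = mex{3,0,1,0,0} = 2
G(10) = mex{2,1,2,1,1} = 0
G(11) = mex{0,2,0,2,0} = 1
G(12) = mex{1,3,1,0,1} = 2
G(13) = mex{2,2,2,1,2} = 0
G(14) = mex{0,0,3,2,0} = 1
G(15) = mex{1,1,2,3,1} = 0
G(16) = mex{0,2,0,2,2} = 1
G(17) = mex{1,0,1,0,3} = 2
G(18) = mex{2,1,2,1,2} = 0
G(19) = mex{0,0,0,2,0} = 1
G(20) = mex{1,1,1,0,1} = 2
G(21) = mex{2,2,0,1,2} = 3
G(22) = mex{3,0,1,0,0} = 2
G(23) = mex{2,1,2,1,1} = 0
G(24) = mex{0,2,0,2,0} = 1
G(25) = mex{1,3,1,0,1} = 2
G_B(25) = 2.
Heap C, S = {5, 6, 9}:
G(0) = 0
G(1) = mex{} = 0
G(2) = mex{} = 0
G(3) = mex{} = 0
G(4) = mex{} = 0
G(5) = mex{0} = 1
G(6) = mex{0,0} = 1
G(7) = mex{0,0} = 1
G(8) = mex{0,0} = 1
G(9) = mex{0,0,0} = 1
G(10) = mex{1,0,0} = 2
G(11) = mex{1,1,0} = 2
G(12) = mex{1,1,0} = 2
G(13) = mex{1,1,0} = 2
G(14) = mex{1,1,1} = 0
G(15) = mex{2,1,1} = 0
G(16) = mex{2,2,1} = 0
G(17) = mex{2,2,1} = 0
G(18) = mex{2,2,1} = 0
G(19) = mex{0,2,2} = 1
G(20) = mex{0,0,2} = 1
G(21) = mex{0,0,2} = 1
G_C(21) = 1.
Combined Grundy value = 1 ⊕ 2 ⊕ 1 = 2.
A winning move leaves total XOR = 0, i.e. changes one component's Grundy value g to g ⊕ X where X is the current total.
Heap A: need g' = 1⊕2 = 3. Options: 21−1→G=0, 21−5→G=0. Hits: 0.
Heap B: need g' = 2⊕2 = 0. Options: 25−1→G=1, 25−4→G=3, 25−6→G=1, 25−7→G=0, 25−9→G=1. Hits: 1.
Heap C: need g' = 1⊕2 = 3. Options: 21−5→G=0, 21−6→G=0, 21−9→G=2. Hits: 0.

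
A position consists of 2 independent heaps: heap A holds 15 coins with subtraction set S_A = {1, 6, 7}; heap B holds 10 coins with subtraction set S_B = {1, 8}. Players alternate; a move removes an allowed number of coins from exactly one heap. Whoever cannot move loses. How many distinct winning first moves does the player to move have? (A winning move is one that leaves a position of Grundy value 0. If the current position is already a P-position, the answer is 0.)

Heap A, S = {1, 6, 7}:
G(0) = 0
G(1) = mex{0} = 1
G(2) = mex{1} = 0
G(3) = mex{0} = 1
G(4) = mex{1} = 0
G(5) = mex{0} = 1
G(6) = mex{1,0} = 2
G(7) = mex{2,1,0} = 3
G(8) = mex{3,0,1} = 2
G(9) = mex{2,1,0} = 3
G(10) = mex{3,0,1} = 2
G(11) = mex{2,1,0} = 3
G(12) = mex{3,2,1} = 0
G(13) = mex{0,3,2} = 1
G(14) = mex{1,2,3} = 0
G(15) = mex{0,3,2} = 1
G_A(15) = 1.
Heap B, S = {1, 8}:
n :  0  1  2  3  4  5  6  7  8  9 10
G :  0  1  0  1  0  1  0  1  2  0  1
G_B(10) = 1.
Combined Grundy value = 1 ⊕ 1 = 0.
A winning move leaves total XOR = 0, i.e. changes one component's Grundy value g to g ⊕ X where X is the current total.
Heap A: target g' = 1⊕0 = 1, but every legal move changes the Grundy value (mex property), so 0 moves.
Heap B: target g' = 1⊕0 = 1, but every legal move changes the Grundy value (mex property), so 0 moves.

0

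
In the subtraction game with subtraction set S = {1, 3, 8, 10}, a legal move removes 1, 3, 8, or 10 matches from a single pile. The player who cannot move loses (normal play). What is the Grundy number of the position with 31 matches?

3

n :  0  1  2  3  4  5  6  7  8  9 10 11 12 13 14 15 16 17 18 19 20 21 22 23 24 25 26 27 28 29 30 31
G :  0  1  0  1  0  1  0  1  2  3  2  0  1  0  1  0  1  0  1  2  3  2  0  1  0  1  0  1  0  1  2  3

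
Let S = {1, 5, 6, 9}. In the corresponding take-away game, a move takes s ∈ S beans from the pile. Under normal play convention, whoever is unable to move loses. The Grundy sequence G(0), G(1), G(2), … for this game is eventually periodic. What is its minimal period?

n :  0  1  2  3  4  5  6  7  8  9 10 11 12 13 14 15 16 17 18 19 20 21 22 23 24 25
G :  0  1  0  1  0  1  2  3  2  3  2  3  0  1  0  1  0  1  2  3  2  3  2  3  0  1
G(n+12) = G(n) holds for n = 0,…,8 (a full window of length max(S) = 9), so the sequence is purely periodic with period 12.

12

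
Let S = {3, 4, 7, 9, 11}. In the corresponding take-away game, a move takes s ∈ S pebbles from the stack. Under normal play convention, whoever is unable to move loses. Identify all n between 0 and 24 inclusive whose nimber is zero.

G(0) = 0
G(1) = mex{} = 0
G(2) = mex{} = 0
G(3) = mex{0} = 1
G(4) = mex{0,0} = 1
G(5) = mex{0,0} = 1
G(6) = mex{1,0} = 2
G(7) = mex{1,1,0} = 2
G(8) = mex{1,1,0} = 2
G(9) = mex{2,1,0,0} = 3
G(10) = mex{2,2,1,0} = 3
G(11) = mex{2,2,1,0,0} = 3
G(12) = mex{3,2,1,1,0} = 4
G(13) = mex{3,3,2,1,0} = 4
G(14) = mex{3,3,2,1,1} = 0
G(15) = mex{4,3,2,2,1} = 0
G(16) = mex{4,4,3,2,1} = 0
G(17) = mex{0,4,3,2,2} = 1
G(18) = mex{0,0,3,3,2} = 1
G(19) = mex{0,0,4,3,2} = 1
G(20) = mex{1,0,4,3,3} = 2
G(21) = mex{1,1,0,4,3} = 2
G(22) = mex{1,1,0,4,3} = 2
G(23) = mex{2,1,0,0,4} = 3
G(24) = mex{2,2,1,0,4} = 3
P-positions are exactly the n with G(n) = 0.

0, 1, 2, 14, 15, 16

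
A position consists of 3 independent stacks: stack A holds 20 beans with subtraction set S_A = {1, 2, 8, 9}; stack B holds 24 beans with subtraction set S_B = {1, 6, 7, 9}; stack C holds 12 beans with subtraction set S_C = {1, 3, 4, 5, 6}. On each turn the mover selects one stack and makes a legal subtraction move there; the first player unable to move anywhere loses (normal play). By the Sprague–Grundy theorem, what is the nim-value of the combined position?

1

Stack A, S = {1, 2, 8, 9}:
n :  0  1  2  3  4  5  6  7  8  9 10 11 12 13 14 15 16 17 18 19 20
G :  0  1  2  0  1  2  0  1  2  3  0  1  2  0  1  2  0  1  2  3  0
G_A(20) = 0.
Stack B, S = {1, 6, 7, 9}:
G(0) = 0
G(1) = mex{0} = 1
G(2) = mex{1} = 0
G(3) = mex{0} = 1
G(4) = mex{1} = 0
G(5) = mex{0} = 1
G(6) = mex{1,0} = 2
G(7) = mex{2,1,0} = 3
G(8) = mex{3,0,1} = 2
G(9) = mex{2,1,0,0} = 3
G(10) = mex{3,0,1,1} = 2
G(11) = mex{2,1,0,0} = 3
G(12) = mex{3,2,1,1} = 0
G(13) = mex{0,3,2,0} = 1
G(14) = mex{1,2,3,1} = 0
G(15) = mex{0,3,2,2} = 1
G(16) = mex{1,2,3,3} = 0
G(17) = mex{0,3,2,2} = 1
G(18) = mex{1,0,3,3} = 2
G(19) = mex{2,1,0,2} = 3
G(20) = mex{3,0,1,3} = 2
G(21) = mex{2,1,0,0} = 3
G(22) = mex{3,0,1,1} = 2
G(23) = mex{2,1,0,0} = 3
G(24) = mex{3,2,1,1} = 0
G_B(24) = 0.
Stack C, S = {1, 3, 4, 5, 6}:
G(0) = 0
G(1) = mex{0} = 1
G(2) = mex{1} = 0
G(3) = mex{0,0} = 1
G(4) = mex{1,1,0} = 2
G(5) = mex{2,0,1,0} = 3
G(6) = mex{3,1,0,1,0} = 2
G(7) = mex{2,2,1,0,1} = 3
G(8) = mex{3,3,2,1,0} = 4
G(9) = mex{4,2,3,2,1} = 0
G(10) = mex{0,3,2,3,2} = 1
G(11) = mex{1,4,3,2,3} = 0
G(12) = mex{0,0,4,3,2} = 1
G_C(12) = 1.
Combined Grundy value = 0 ⊕ 0 ⊕ 1 = 1.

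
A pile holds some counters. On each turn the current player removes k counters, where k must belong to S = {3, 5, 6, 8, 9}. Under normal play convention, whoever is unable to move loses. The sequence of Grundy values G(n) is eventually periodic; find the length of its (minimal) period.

12

n :  0  1  2  3  4  5  6  7  8  9 10 11 12 13 14 15 16 17 18 19 20 21 22 23 24 25
G :  0  0  0  1  1  1  2  2  2  3  3  3  0  0  0  1  1  1  2  2  2  3  3  3  0  0
G(n+12) = G(n) holds for n = 0,…,8 (a full window of length max(S) = 9), so the sequence is purely periodic with period 12.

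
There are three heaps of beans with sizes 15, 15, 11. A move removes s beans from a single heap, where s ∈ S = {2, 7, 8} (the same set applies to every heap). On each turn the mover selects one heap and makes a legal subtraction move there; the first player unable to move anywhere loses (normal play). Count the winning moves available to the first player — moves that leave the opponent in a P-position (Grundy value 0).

All heaps use S = {2, 7, 8}:
n :  0  1  2  3  4  5  6  7  8  9 10 11 12 13 14 15
G :  0  0  1  1  0  0  1  1  2  2  0  3  1  2  0  0
Heap A: G(15) = 0.
Heap B: G(15) = 0.
Heap C: G(11) = 3.
Combined Grundy value = 0 ⊕ 0 ⊕ 3 = 3.
A winning move leaves total XOR = 0, i.e. changes one component's Grundy value g to g ⊕ X where X is the current total.
Heap A: need g' = 0⊕3 = 3. Options: 15−2→G=2, 15−7→G=2, 15−8→G=1. Hits: 0.
Heap B: need g' = 0⊕3 = 3. Options: 15−2→G=2, 15−7→G=2, 15−8→G=1. Hits: 0.
Heap C: need g' = 3⊕3 = 0. Options: 11−2→G=2, 11−7→G=0, 11−8→G=1. Hits: 1.

1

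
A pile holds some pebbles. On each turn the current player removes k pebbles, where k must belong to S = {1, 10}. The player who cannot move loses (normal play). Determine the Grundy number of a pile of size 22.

n :  0  1  2  3  4  5  6  7  8  9 10 11 12 13 14 15 16 17 18 19 20 21 22
G :  0  1  0  1  0  1  0  1  0  1  2  0  1  0  1  0  1  0  1  0  1  2  0

0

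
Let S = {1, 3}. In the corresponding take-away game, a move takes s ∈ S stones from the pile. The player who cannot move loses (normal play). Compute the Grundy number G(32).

0

n :  0  1  2  3  4  5  6  7  8  9 10 11 12 13 14 15 16 17 18 19 20 21 22 23 24 25 26 27 28 29 30 31 32
G :  0  1  0  1  0  1  0  1  0  1  0  1  0  1  0  1  0  1  0  1  0  1  0  1  0  1  0  1  0  1  0  1  0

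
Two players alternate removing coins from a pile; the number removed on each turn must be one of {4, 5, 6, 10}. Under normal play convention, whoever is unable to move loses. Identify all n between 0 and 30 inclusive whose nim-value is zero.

0, 1, 2, 3, 14, 15, 16, 17, 28, 29, 30

G(0) = 0
G(1) = mex{} = 0
G(2) = mex{} = 0
G(3) = mex{} = 0
G(4) = mex{0} = 1
G(5) = mex{0,0} = 1
G(6) = mex{0,0,0} = 1
G(7) = mex{0,0,0} = 1
G(8) = mex{1,0,0} = 2
G(9) = mex{1,1,0} = 2
G(10) = mex{1,1,1,0} = 2
G(11) = mex{1,1,1,0} = 2
G(12) = mex{2,1,1,0} = 3
G(13) = mex{2,2,1,0} = 3
G(14) = mex{2,2,2,1} = 0
G(15) = mex{2,2,2,1} = 0
G(16) = mex{3,2,2,1} = 0
G(17) = mex{3,3,2,1} = 0
G(18) = mex{0,3,3,2} = 1
G(19) = mex{0,0,3,2} = 1
G(20) = mex{0,0,0,2} = 1
G(21) = mex{0,0,0,2} = 1
G(22) = mex{1,0,0,3} = 2
G(23) = mex{1,1,0,3} = 2
G(24) = mex{1,1,1,0} = 2
G(25) = mex{1,1,1,0} = 2
G(26) = mex{2,1,1,0} = 3
G(27) = mex{2,2,1,0} = 3
G(28) = mex{2,2,2,1} = 0
G(29) = mex{2,2,2,1} = 0
G(30) = mex{3,2,2,1} = 0
P-positions are exactly the n with G(n) = 0.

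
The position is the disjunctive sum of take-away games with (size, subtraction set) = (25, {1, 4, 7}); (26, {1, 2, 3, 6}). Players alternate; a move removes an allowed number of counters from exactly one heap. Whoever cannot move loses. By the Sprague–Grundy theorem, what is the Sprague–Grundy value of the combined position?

3

Heap A, S = {1, 4, 7}:
G(0) = 0
G(1) = mex{0} = 1
G(2) = mex{1} = 0
G(3) = mex{0} = 1
G(4) = mex{1,0} = 2
G(5) = mex{2,1} = 0
G(6) = mex{0,0} = 1
G(7) = mex{1,1,0} = 2
G(8) = mex{2,2,1} = 0
G(9) = mex{0,0,0} = 1
G(10) = mex{1,1,1} = 0
G(11) = mex{0,2,2} = 1
G(12) = mex{1,0,0} = 2
G(13) = mex{2,1,1} = 0
G(14) = mex{0,0,2} = 1
G(15) = mex{1,1,0} = 2
G(16) = mex{2,2,1} = 0
G(17) = mex{0,0,0} = 1
G(18) = mex{1,1,1} = 0
G(19) = mex{0,2,2} = 1
G(20) = mex{1,0,0} = 2
G(21) = mex{2,1,1} = 0
G(22) = mex{0,0,2} = 1
G(23) = mex{1,1,0} = 2
G(24) = mex{2,2,1} = 0
G(25) = mex{0,0,0} = 1
G_A(25) = 1.
Heap B, S = {1, 2, 3, 6}:
n :  0  1  2  3  4  5  6  7  8  9 10 11 12 13 14 15 16 17 18 19 20 21 22 23 24 25 26
G :  0  1  2  3  0  1  2  3  0  1  2  3  0  1  2  3  0  1  2  3  0  1  2  3  0  1  2
G_B(26) = 2.
Combined Grundy value = 1 ⊕ 2 = 3.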